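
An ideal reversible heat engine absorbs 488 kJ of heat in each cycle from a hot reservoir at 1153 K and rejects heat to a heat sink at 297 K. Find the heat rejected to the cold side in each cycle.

Q_C ≈ 126 kJ

η_rev = 1 − T_C/T_H = 1 − 297.00/1153.00 = 0.7424.
For a reversible cycle Q_C/Q_H = T_C/T_H, so Q_C = 488 × 297.00/1153.00 = 126 kJ.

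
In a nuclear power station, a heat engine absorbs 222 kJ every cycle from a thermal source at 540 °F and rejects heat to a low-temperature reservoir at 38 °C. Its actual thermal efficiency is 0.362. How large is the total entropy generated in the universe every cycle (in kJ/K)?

ΔS_univ ≈ 0.0555 kJ/K

T_H = 540 °F → (540 − 32) × 5/9 = 282.22 °C = 555.37 K.
T_C = 38 °C → 38 + 273.15 = 311.15 K.
W = η·Q_H = 0.362 × 222 = 80.36 kJ, so Q_C = Q_H − W = 141.6 kJ.
Reservoir entropy changes: ΔS_H = −Q_H/T_H = −222/555.37 = -0.3997 kJ/K and ΔS_C = +Q_C/T_C = 141.6/311.15 = 0.4552 kJ/K.
ΔS_univ = −Q_H/T_H + Q_C/T_C = 0.0555 kJ/K (> 0, since η = 0.362 < η_Carnot = 0.440).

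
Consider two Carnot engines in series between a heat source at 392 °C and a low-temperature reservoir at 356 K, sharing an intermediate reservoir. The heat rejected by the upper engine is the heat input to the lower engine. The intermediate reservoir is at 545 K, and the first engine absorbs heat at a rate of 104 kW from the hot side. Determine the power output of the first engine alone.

Ẇ₁ ≈ 18.8 kW

T_H = 392 °C → 392 + 273.15 = 665.15 K.
First-stage efficiency η₁ = 1 − T_m/T_H = 1 − 545.00/665.15 = 0.1806.
W₁ = η₁·Q_H = 0.1806 × 104 = 18.8 kW.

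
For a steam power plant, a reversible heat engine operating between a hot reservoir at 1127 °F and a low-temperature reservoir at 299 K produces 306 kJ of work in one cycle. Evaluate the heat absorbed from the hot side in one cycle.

Q_H ≈ 463 kJ

T_H = 1127 °F → (1127 − 32) × 5/9 = 608.33 °C = 881.48 K.
Carnot efficiency: η = 1 − T_C/T_H = 1 − 299.00/881.48 = 0.6608.
Q_H = W/η = 306/0.6608 = 463 kJ.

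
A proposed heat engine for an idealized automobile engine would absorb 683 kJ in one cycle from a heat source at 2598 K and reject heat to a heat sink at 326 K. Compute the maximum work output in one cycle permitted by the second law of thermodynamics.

By the Carnot theorem, η_max = 1 − T_C/T_H = 1 − 326.00/2598.00 = 0.8745.
W_max = η_max · Q_H = 0.8745 × 683 = 597 kJ.

W_max ≈ 597 kJ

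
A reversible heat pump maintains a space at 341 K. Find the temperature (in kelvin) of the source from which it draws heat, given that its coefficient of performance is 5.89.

T_C ≈ 283.1 K

COP_HP = T_H/(T_H − T_C) ⇒ T_C = T_H·(COP_HP − 1)/COP_HP = 341.00 × (5.89 − 1)/5.89 = 283.1 K.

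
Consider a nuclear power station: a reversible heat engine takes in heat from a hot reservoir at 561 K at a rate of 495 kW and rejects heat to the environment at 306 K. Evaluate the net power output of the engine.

Ẇ ≈ 225 kW

For a reversible engine, η = 1 − T_C/T_H = 1 − 306.00/561.00 = 0.4545.
W = η·Q_H = 0.4545 × 495 = 225 kW.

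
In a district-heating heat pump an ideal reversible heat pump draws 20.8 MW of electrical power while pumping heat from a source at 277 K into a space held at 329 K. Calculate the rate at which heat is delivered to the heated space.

For a reversible heat pump, COP_HP = T_H/(T_H − T_C) = 329.00/52.00 = 6.3269.
Q_H = COP_HP · W = 6.3269 × 20.8 = 131.6 MW.

Q̇_H ≈ 131.6 MW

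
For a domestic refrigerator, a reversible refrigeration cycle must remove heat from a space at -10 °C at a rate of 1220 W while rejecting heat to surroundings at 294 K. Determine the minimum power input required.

Ẇ_in ≈ 143 W

T_C = -10 °C → -10 + 273.15 = 263.15 K.
For a reversible refrigerator, COP_R = T_C/(T_H − T_C) = 263.15/30.85 = 8.5300.
W = Q_C/COP_R = 1220/8.5300 = 143 W.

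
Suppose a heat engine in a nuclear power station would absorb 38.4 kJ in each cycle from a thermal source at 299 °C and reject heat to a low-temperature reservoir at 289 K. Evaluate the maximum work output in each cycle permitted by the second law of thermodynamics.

W_max ≈ 19.0 kJ

T_H = 299 °C → 299 + 273.15 = 572.15 K.
The upper bound on efficiency is η_max = 1 − T_C/T_H = 1 − 289.00/572.15 = 0.4949.
W_max = η_max · Q_H = 0.4949 × 38.4 = 19.0 kJ.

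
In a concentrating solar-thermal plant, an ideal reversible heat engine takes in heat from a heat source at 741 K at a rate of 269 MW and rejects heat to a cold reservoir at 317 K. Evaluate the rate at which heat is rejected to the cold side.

Q̇_C ≈ 115 MW

η_rev = 1 − T_C/T_H = 1 − 317.00/741.00 = 0.5722.
For a reversible cycle Q_C/Q_H = T_C/T_H, so Q_C = 269 × 317.00/741.00 = 115 MW.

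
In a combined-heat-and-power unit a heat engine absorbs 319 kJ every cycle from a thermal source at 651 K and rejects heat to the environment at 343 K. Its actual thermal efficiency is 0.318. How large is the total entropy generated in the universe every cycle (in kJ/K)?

W = η·Q_H = 0.318 × 319 = 101.4 kJ, so Q_C = Q_H − W = 217.6 kJ.
Entropy balance on the reservoirs: −Q_H/T_H = -0.4900 kJ/K, +Q_C/T_C = 0.6343 kJ/K.
ΔS_univ = −Q_H/T_H + Q_C/T_C = 0.144 kJ/K (> 0, since η = 0.318 < η_Carnot = 0.473).

ΔS_univ ≈ 0.144 kJ/K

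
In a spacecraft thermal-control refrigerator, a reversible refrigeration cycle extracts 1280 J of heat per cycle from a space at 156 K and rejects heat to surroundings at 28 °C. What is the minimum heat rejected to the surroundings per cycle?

T_H = 28 °C → 28 + 273.15 = 301.15 K.
For a reversible cycle Q_H/Q_C = T_H/T_C, so Q_H = Q_C·T_H/T_C = 1280 × 301.15/156.00 = 2471 J.

Q_H ≈ 2471 J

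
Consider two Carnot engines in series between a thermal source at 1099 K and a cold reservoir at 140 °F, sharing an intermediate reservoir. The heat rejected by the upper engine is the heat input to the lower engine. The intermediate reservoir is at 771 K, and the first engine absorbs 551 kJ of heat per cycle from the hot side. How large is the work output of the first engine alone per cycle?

T_C = 140 °F → (140 − 32) × 5/9 = 60.00 °C = 333.15 K.
First-stage efficiency η₁ = 1 − T_m/T_H = 1 − 771.00/1099.00 = 0.2985.
W₁ = η₁·Q_H = 0.2985 × 551 = 164 kJ.

W₁ ≈ 164 kJ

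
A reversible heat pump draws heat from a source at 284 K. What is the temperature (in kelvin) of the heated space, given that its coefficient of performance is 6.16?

COP_HP = T_H/(T_H − T_C) ⇒ T_H = T_C·COP_HP/(COP_HP − 1) = 284.00 × 6.16/(6.16 − 1) = 339 K.

T_H ≈ 339 K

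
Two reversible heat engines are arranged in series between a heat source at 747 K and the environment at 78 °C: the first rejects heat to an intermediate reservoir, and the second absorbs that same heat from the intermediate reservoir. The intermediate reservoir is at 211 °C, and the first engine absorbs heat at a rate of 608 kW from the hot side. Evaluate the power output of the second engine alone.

Ẇ₂ ≈ 108 kW

T_C = 78 °C → 78 + 273.15 = 351.15 K.
T_m = 211 °C → 211 + 273.15 = 484.15 K.
Heat entering the second stage: Q_m = Q_H·(T_m/T_H) = 608 × 484.15/747.00 = 394 kW.
Second-stage efficiency η₂ = 1 − T_C/T_m = 1 − 351.15/484.15 = 0.2747, so W₂ = η₂·Q_m = 108 kW.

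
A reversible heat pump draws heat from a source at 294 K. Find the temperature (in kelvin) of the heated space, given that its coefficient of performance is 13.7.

T_H ≈ 317.1 K

COP_HP = T_H/(T_H − T_C) ⇒ T_H = T_C·COP_HP/(COP_HP − 1) = 294.00 × 13.7/(13.7 − 1) = 317.1 K.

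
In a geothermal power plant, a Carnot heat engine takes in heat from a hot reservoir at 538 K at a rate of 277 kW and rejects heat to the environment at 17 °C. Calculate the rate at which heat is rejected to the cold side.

T_C = 17 °C → 17 + 273.15 = 290.15 K.
Carnot efficiency: η = 1 − T_C/T_H = 1 − 290.15/538.00 = 0.4607.
For a reversible cycle Q_C/Q_H = T_C/T_H, so Q_C = 277 × 290.15/538.00 = 149 kW.

Q̇_C ≈ 149 kW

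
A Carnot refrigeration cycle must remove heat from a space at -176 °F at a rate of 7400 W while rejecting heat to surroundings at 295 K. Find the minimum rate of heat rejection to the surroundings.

Q̇_H ≈ 13850 W

T_C = -176 °F → (-176 − 32) × 5/9 = -115.56 °C = 157.59 K.
For a reversible cycle Q_H/Q_C = T_H/T_C, so Q_H = Q_C·T_H/T_C = 7400 × 295.00/157.59 = 13850 W.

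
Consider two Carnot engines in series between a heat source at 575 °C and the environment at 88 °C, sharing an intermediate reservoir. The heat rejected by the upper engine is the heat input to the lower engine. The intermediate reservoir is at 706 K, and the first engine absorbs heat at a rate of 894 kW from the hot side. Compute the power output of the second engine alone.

T_H = 575 °C → 575 + 273.15 = 848.15 K.
T_C = 88 °C → 88 + 273.15 = 361.15 K.
Heat entering the second stage: Q_m = Q_H·(T_m/T_H) = 894 × 706.00/848.15 = 744 kW.
Second-stage efficiency η₂ = 1 − T_C/T_m = 1 − 361.15/706.00 = 0.4885, so W₂ = η₂·Q_m = 363 kW.

Ẇ₂ ≈ 363 kW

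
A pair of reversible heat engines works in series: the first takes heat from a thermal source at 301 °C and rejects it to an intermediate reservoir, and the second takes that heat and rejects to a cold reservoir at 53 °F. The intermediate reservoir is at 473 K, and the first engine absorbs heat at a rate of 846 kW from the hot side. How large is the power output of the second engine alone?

Ẇ₂ ≈ 277 kW

T_H = 301 °C → 301 + 273.15 = 574.15 K.
T_C = 53 °F → (53 − 32) × 5/9 = 11.67 °C = 284.82 K.
Heat entering the second stage: Q_m = Q_H·(T_m/T_H) = 846 × 473.00/574.15 = 697 kW.
Second-stage efficiency η₂ = 1 − T_C/T_m = 1 − 284.82/473.00 = 0.3979, so W₂ = η₂·Q_m = 277 kW.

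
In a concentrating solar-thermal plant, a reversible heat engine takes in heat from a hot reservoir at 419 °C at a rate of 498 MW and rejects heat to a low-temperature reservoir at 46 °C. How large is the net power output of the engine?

Ẇ ≈ 268.4 MW

T_H = 419 °C → 419 + 273.15 = 692.15 K.
T_C = 46 °C → 46 + 273.15 = 319.15 K.
Carnot efficiency: η = 1 − T_C/T_H = 1 − 319.15/692.15 = 0.5389.
W = η·Q_H = 0.5389 × 498 = 268.4 MW.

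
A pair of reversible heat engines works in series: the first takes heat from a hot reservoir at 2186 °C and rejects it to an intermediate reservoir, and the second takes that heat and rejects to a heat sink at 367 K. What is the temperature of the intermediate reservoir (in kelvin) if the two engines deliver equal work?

T_H = 2186 °C → 2186 + 273.15 = 2459.15 K.
For reversible stages Q_m = Q_H·(T_m/T_H). Setting W₁ = Q_H(1 − T_m/T_H) equal to W₂ = Q_m(1 − T_C/T_m) = Q_H·(T_m − T_C)/T_H gives T_H − T_m = T_m − T_C, so T_m = (T_H + T_C)/2 = (2459.15 + 367.00)/2 = 1413 K.

T_m ≈ 1413 K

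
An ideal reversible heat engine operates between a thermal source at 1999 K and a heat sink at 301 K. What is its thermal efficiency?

η ≈ 0.849

The Carnot efficiency is η = 1 − T_C/T_H = 1 − 301.00/1999.00 = 0.849.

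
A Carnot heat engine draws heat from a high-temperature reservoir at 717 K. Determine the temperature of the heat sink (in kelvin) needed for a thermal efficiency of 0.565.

T_C ≈ 312 K

From η = 1 − T_C/T_H, T_C = T_H·(1 − η) = 717.00 × (1 − 0.565) = 312 K.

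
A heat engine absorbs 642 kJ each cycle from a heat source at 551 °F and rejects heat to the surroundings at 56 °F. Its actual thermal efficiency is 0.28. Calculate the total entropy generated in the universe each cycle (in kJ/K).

T_H = 551 °F → (551 − 32) × 5/9 = 288.33 °C = 561.48 K.
T_C = 56 °F → (56 − 32) × 5/9 = 13.33 °C = 286.48 K.
W = η·Q_H = 0.28 × 642 = 179.8 kJ, so Q_C = Q_H − W = 462.2 kJ.
The hot reservoir loses entropy Q_H/T_H = 642/561.48 = 1.143 kJ/K; the cold reservoir gains Q_C/T_C = 462.2/286.48 = 1.613 kJ/K.
ΔS_univ = −Q_H/T_H + Q_C/T_C = 0.470 kJ/K (> 0, since η = 0.28 < η_Carnot = 0.490).

ΔS_univ ≈ 0.470 kJ/K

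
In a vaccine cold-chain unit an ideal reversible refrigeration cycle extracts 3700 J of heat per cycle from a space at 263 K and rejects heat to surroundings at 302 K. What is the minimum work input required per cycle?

The reversible coefficient of performance is COP_R = T_C/(T_H − T_C) = 263.00/39.00 = 6.7436.
W = Q_C/COP_R = 3700/6.7436 = 549 J.

W_in ≈ 549 J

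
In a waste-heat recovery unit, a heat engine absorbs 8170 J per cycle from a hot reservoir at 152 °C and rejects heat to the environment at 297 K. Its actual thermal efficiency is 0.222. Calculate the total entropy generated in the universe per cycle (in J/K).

T_H = 152 °C → 152 + 273.15 = 425.15 K.
W = η·Q_H = 0.222 × 8170 = 1814 J, so Q_C = Q_H − W = 6356 J.
The hot reservoir loses entropy Q_H/T_H = 8170/425.15 = 19.22 J/K; the cold reservoir gains Q_C/T_C = 6356/297.00 = 21.40 J/K.
ΔS_univ = −Q_H/T_H + Q_C/T_C = 2.18 J/K (> 0, since η = 0.222 < η_Carnot = 0.301).

ΔS_univ ≈ 2.18 J/K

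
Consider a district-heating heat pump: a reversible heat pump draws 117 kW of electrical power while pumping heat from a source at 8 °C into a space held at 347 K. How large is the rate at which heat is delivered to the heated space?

T_C = 8 °C → 8 + 273.15 = 281.15 K.
Reversible heating COP: COP_HP = T_H/(T_H − T_C) = 347.00/65.85 = 5.2696.
Q_H = COP_HP · W = 5.2696 × 117 = 617 kW.

Q̇_H ≈ 617 kW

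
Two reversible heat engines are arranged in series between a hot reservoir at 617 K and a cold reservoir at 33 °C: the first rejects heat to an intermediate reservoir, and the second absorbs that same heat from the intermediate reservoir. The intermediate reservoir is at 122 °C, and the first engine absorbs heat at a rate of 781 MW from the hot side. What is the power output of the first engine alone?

Ẇ₁ ≈ 281 MW

T_C = 33 °C → 33 + 273.15 = 306.15 K.
T_m = 122 °C → 122 + 273.15 = 395.15 K.
First-stage efficiency η₁ = 1 − T_m/T_H = 1 − 395.15/617.00 = 0.3596.
W₁ = η₁·Q_H = 0.3596 × 781 = 281 MW.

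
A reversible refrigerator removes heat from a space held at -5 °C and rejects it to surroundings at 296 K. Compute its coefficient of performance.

T_C = -5 °C → -5 + 273.15 = 268.15 K.
COP_R = T_C/(T_H − T_C) = 268.15/(296.00 − 268.15) = 9.628.

COP_R ≈ 9.628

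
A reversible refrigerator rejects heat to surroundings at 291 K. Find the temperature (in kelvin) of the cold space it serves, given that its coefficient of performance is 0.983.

COP_R = T_C/(T_H − T_C) ⇒ T_C = T_H·COP_R/(1 + COP_R) = 291.00 × 0.983/(1 + 0.983) = 144 K.

T_C ≈ 144 K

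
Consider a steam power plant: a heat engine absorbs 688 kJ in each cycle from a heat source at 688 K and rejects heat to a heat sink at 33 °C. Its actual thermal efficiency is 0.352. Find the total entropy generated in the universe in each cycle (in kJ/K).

T_C = 33 °C → 33 + 273.15 = 306.15 K.
W = η·Q_H = 0.352 × 688 = 242.2 kJ, so Q_C = Q_H − W = 445.8 kJ.
Reservoir entropy changes: ΔS_H = −Q_H/T_H = −688/688.00 = -1.000 kJ/K and ΔS_C = +Q_C/T_C = 445.8/306.15 = 1.456 kJ/K.
ΔS_univ = −Q_H/T_H + Q_C/T_C = 0.456 kJ/K (> 0, since η = 0.352 < η_Carnot = 0.555).

ΔS_univ ≈ 0.456 kJ/K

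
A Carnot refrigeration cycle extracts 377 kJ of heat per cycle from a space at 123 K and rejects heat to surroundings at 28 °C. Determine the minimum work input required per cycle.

T_H = 28 °C → 28 + 273.15 = 301.15 K.
COP_R = T_C/(T_H − T_C) = 123.00/178.15 = 0.6904.
W = Q_C/COP_R = 377/0.6904 = 546.0 kJ.

W_in ≈ 546.0 kJ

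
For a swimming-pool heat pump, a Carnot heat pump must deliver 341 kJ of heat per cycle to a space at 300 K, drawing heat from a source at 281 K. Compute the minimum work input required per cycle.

W_in ≈ 21.6 kJ

For a reversible heat pump, COP_HP = T_H/(T_H − T_C) = 300.00/19.00 = 15.7895.
W = Q_H/COP_HP = 341/15.7895 = 21.6 kJ.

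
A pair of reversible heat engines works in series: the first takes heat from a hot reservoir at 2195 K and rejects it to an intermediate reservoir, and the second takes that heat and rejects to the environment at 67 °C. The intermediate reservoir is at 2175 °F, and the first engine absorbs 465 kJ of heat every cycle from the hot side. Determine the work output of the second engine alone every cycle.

W₂ ≈ 238 kJ

T_C = 67 °C → 67 + 273.15 = 340.15 K.
T_m = 2175 °F → (2175 − 32) × 5/9 = 1190.56 °C = 1463.71 K.
Heat entering the second stage: Q_m = Q_H·(T_m/T_H) = 465 × 1463.71/2195.00 = 310 kJ.
Second-stage efficiency η₂ = 1 − T_C/T_m = 1 − 340.15/1463.71 = 0.7676, so W₂ = η₂·Q_m = 238 kJ.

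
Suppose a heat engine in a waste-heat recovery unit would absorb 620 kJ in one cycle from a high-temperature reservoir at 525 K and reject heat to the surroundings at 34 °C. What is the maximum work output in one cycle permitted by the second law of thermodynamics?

T_C = 34 °C → 34 + 273.15 = 307.15 K.
No engine can exceed the Carnot limit: η_max = 1 − T_C/T_H = 1 − 307.15/525.00 = 0.4150.
W_max = η_max · Q_H = 0.4150 × 620 = 257.3 kJ.

W_max ≈ 257.3 kJ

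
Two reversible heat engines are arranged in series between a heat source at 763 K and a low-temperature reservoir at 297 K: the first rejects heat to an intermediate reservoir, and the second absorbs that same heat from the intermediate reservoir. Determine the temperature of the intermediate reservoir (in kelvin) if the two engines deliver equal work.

T_m ≈ 530 K

For reversible stages Q_m = Q_H·(T_m/T_H). Setting W₁ = Q_H(1 − T_m/T_H) equal to W₂ = Q_m(1 − T_C/T_m) = Q_H·(T_m − T_C)/T_H gives T_H − T_m = T_m − T_C, so T_m = (T_H + T_C)/2 = (763.00 + 297.00)/2 = 530 K.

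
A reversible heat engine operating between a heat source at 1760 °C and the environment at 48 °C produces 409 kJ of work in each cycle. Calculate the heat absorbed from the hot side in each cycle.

T_H = 1760 °C → 1760 + 273.15 = 2033.15 K.
T_C = 48 °C → 48 + 273.15 = 321.15 K.
The Carnot efficiency is η = 1 − T_C/T_H = 1 − 321.15/2033.15 = 0.8420.
Q_H = W/η = 409/0.8420 = 486 kJ.

Q_H ≈ 486 kJ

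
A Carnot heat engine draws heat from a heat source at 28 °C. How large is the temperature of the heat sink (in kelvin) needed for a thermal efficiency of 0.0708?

T_C ≈ 280 K

T_H = 28 °C → 28 + 273.15 = 301.15 K.
From η = 1 − T_C/T_H, T_C = T_H·(1 − η) = 301.15 × (1 − 0.0708) = 280 K.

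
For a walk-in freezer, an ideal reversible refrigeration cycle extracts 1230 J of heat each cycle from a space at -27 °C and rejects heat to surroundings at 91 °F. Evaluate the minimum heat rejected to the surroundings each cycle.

Q_H ≈ 1529 J

T_H = 91 °F → (91 − 32) × 5/9 = 32.78 °C = 305.93 K.
T_C = -27 °C → -27 + 273.15 = 246.15 K.
For a reversible cycle Q_H/Q_C = T_H/T_C, so Q_H = Q_C·T_H/T_C = 1230 × 305.93/246.15 = 1529 J.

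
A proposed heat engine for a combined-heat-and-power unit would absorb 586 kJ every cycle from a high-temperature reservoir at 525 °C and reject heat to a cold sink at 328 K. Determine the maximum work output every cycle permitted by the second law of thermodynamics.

W_max ≈ 345 kJ

T_H = 525 °C → 525 + 273.15 = 798.15 K.
The second-law ceiling is the Carnot efficiency, η_max = 1 − T_C/T_H = 1 − 328.00/798.15 = 0.5890.
W_max = η_max · Q_H = 0.5890 × 586 = 345 kJ.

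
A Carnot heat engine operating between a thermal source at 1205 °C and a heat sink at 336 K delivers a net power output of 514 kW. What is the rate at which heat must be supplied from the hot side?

T_H = 1205 °C → 1205 + 273.15 = 1478.15 K.
For a reversible engine, η = 1 − T_C/T_H = 1 − 336.00/1478.15 = 0.7727.
Q_H = W/η = 514/0.7727 = 665 kW.

Q̇_H ≈ 665 kW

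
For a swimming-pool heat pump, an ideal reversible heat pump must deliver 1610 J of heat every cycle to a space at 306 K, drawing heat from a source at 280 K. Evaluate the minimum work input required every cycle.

W_in ≈ 137 J

Reversible heating COP: COP_HP = T_H/(T_H − T_C) = 306.00/26.00 = 11.7692.
W = Q_H/COP_HP = 1610/11.7692 = 137 J.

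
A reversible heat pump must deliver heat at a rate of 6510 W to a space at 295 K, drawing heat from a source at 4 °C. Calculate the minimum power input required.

T_C = 4 °C → 4 + 273.15 = 277.15 K.
Reversible heating COP: COP_HP = T_H/(T_H − T_C) = 295.00/17.85 = 16.5266.
W = Q_H/COP_HP = 6510/16.5266 = 394 W.

Ẇ_in ≈ 394 W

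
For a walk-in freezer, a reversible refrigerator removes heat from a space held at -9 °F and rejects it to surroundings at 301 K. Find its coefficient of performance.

COP_R ≈ 4.95

T_C = -9 °F → (-9 − 32) × 5/9 = -22.78 °C = 250.37 K.
COP_R = T_C/(T_H − T_C) = 250.37/(301.00 − 250.37) = 4.95.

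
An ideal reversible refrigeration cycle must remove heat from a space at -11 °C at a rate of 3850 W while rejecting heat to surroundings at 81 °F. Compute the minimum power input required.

Ẇ_in ≈ 561 W

T_H = 81 °F → (81 − 32) × 5/9 = 27.22 °C = 300.37 K.
T_C = -11 °C → -11 + 273.15 = 262.15 K.
Carnot COP: COP_R = T_C/(T_H − T_C) = 262.15/38.22 = 6.8586.
W = Q_C/COP_R = 3850/6.8586 = 561 W.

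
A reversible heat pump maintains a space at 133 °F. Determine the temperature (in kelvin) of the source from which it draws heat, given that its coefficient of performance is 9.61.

T_C ≈ 295.0 K

T_H = 133 °F → (133 − 32) × 5/9 = 56.11 °C = 329.26 K.
COP_HP = T_H/(T_H − T_C) ⇒ T_C = T_H·(COP_HP − 1)/COP_HP = 329.26 × (9.61 − 1)/9.61 = 295.0 K.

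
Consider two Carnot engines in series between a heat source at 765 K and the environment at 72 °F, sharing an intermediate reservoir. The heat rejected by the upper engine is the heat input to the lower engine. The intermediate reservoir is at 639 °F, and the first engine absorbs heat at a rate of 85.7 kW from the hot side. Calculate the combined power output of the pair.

T_C = 72 °F → (72 − 32) × 5/9 = 22.22 °C = 295.37 K.
Two reversible stages in series are equivalent to a single Carnot engine between T_H and T_C, so η_total = 1 − T_C/T_H = 1 − 295.37/765.00 = 0.6139.
W_total = η_total · Q_H = 0.6139 × 85.7 = 52.6 kW.

Ẇ_total ≈ 52.6 kW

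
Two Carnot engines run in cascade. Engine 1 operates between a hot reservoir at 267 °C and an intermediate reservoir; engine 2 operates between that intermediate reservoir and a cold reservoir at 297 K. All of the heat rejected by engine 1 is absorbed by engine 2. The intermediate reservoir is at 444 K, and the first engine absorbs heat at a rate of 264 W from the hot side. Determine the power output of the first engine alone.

T_H = 267 °C → 267 + 273.15 = 540.15 K.
First-stage efficiency η₁ = 1 − T_m/T_H = 1 − 444.00/540.15 = 0.1780.
W₁ = η₁·Q_H = 0.1780 × 264 = 46.99 W.

Ẇ₁ ≈ 46.99 W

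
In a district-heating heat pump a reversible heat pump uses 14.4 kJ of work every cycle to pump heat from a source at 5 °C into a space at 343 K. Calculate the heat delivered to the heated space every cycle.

T_C = 5 °C → 5 + 273.15 = 278.15 K.
The Carnot heat-pump COP is COP_HP = T_H/(T_H − T_C) = 343.00/64.85 = 5.2891.
Q_H = COP_HP · W = 5.2891 × 14.4 = 76.2 kJ.

Q_H ≈ 76.2 kJ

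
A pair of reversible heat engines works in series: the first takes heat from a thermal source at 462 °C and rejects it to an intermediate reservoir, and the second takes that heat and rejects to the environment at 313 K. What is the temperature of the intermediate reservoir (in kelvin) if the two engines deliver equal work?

T_m ≈ 524.1 K

T_H = 462 °C → 462 + 273.15 = 735.15 K.
For reversible stages Q_m = Q_H·(T_m/T_H). Setting W₁ = Q_H(1 − T_m/T_H) equal to W₂ = Q_m(1 − T_C/T_m) = Q_H·(T_m − T_C)/T_H gives T_H − T_m = T_m − T_C, so T_m = (T_H + T_C)/2 = (735.15 + 313.00)/2 = 524.1 K.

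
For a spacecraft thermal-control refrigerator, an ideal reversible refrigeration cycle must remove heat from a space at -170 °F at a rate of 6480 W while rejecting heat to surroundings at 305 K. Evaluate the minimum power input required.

T_C = -170 °F → (-170 − 32) × 5/9 = -112.22 °C = 160.93 K.
COP_R = T_C/(T_H − T_C) = 160.93/144.07 = 1.1170.
W = Q_C/COP_R = 6480/1.1170 = 5800 W.

Ẇ_in ≈ 5800 W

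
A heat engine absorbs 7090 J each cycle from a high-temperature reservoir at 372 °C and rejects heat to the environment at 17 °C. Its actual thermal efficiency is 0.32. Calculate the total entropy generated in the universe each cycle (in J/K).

T_H = 372 °C → 372 + 273.15 = 645.15 K.
T_C = 17 °C → 17 + 273.15 = 290.15 K.
W = η·Q_H = 0.32 × 7090 = 2269 J, so Q_C = Q_H − W = 4821 J.
Reservoir entropy changes: ΔS_H = −Q_H/T_H = −7090/645.15 = -10.99 J/K and ΔS_C = +Q_C/T_C = 4821/290.15 = 16.62 J/K.
ΔS_univ = −Q_H/T_H + Q_C/T_C = 5.63 J/K (> 0, since η = 0.32 < η_Carnot = 0.550).

ΔS_univ ≈ 5.63 J/K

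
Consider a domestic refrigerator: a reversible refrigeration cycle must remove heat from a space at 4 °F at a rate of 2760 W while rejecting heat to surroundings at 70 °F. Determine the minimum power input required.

Ẇ_in ≈ 392.9 W

T_H = 70 °F → (70 − 32) × 5/9 = 21.11 °C = 294.26 K.
T_C = 4 °F → (4 − 32) × 5/9 = -15.56 °C = 257.59 K.
Carnot COP: COP_R = T_C/(T_H − T_C) = 257.59/36.67 = 7.0253.
W = Q_C/COP_R = 2760/7.0253 = 392.9 W.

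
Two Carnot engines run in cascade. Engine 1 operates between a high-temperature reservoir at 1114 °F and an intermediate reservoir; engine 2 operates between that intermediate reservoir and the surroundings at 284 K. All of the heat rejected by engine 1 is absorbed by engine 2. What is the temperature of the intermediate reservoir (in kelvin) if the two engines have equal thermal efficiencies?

T_m ≈ 498.3 K

T_H = 1114 °F → (1114 − 32) × 5/9 = 601.11 °C = 874.26 K.
Equal efficiencies require 1 − T_m/T_H = 1 − T_C/T_m, i.e. T_m/T_H = T_C/T_m, so T_m = √(T_H·T_C) = √(874.26 × 284.00) = 498.3 K.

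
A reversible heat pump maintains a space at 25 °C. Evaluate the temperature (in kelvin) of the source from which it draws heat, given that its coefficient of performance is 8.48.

T_C ≈ 263 K

T_H = 25 °C → 25 + 273.15 = 298.15 K.
COP_HP = T_H/(T_H − T_C) ⇒ T_C = T_H·(COP_HP − 1)/COP_HP = 298.15 × (8.48 − 1)/8.48 = 263 K.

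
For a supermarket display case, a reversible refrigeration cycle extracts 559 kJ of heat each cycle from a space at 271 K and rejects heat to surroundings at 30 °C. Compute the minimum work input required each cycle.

T_H = 30 °C → 30 + 273.15 = 303.15 K.
Carnot COP: COP_R = T_C/(T_H − T_C) = 271.00/32.15 = 8.4292.
W = Q_C/COP_R = 559/8.4292 = 66.3 kJ.

W_in ≈ 66.3 kJ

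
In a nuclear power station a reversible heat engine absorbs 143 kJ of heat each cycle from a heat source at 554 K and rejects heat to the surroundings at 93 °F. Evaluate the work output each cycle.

W ≈ 63.7 kJ

T_C = 93 °F → (93 − 32) × 5/9 = 33.89 °C = 307.04 K.
Carnot efficiency: η = 1 − T_C/T_H = 1 − 307.04/554.00 = 0.4458.
W = η·Q_H = 0.4458 × 143 = 63.7 kJ.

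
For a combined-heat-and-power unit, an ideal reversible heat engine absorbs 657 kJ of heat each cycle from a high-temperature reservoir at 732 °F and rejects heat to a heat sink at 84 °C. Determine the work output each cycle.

T_H = 732 °F → (732 − 32) × 5/9 = 388.89 °C = 662.04 K.
T_C = 84 °C → 84 + 273.15 = 357.15 K.
For a reversible engine, η = 1 − T_C/T_H = 1 − 357.15/662.04 = 0.4605.
W = η·Q_H = 0.4605 × 657 = 302.6 kJ.

W ≈ 302.6 kJ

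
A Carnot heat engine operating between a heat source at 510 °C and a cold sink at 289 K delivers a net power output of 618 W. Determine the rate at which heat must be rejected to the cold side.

Q̇_C ≈ 361 W

T_H = 510 °C → 510 + 273.15 = 783.15 K.
The Carnot efficiency is η = 1 − T_C/T_H = 1 − 289.00/783.15 = 0.6310.
Since Q_C/Q_H = T_C/T_H and Q_H = W/η, Q_C = W·T_C/(T_H − T_C) = 618 × 289.00/494.15 = 361 W.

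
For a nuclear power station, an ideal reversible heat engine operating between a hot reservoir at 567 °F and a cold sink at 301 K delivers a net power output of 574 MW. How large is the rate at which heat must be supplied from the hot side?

T_H = 567 °F → (567 − 32) × 5/9 = 297.22 °C = 570.37 K.
η_rev = 1 − T_C/T_H = 1 − 301.00/570.37 = 0.4723.
Q_H = W/η = 574/0.4723 = 1215 MW.

Q̇_H ≈ 1215 MW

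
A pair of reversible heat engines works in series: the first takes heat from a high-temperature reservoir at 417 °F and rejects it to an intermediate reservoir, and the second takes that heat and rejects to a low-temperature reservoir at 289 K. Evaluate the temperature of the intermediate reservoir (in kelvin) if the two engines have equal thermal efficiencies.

T_m ≈ 375 K

T_H = 417 °F → (417 − 32) × 5/9 = 213.89 °C = 487.04 K.
Equal efficiencies require 1 − T_m/T_H = 1 − T_C/T_m, i.e. T_m/T_H = T_C/T_m, so T_m = √(T_H·T_C) = √(487.04 × 289.00) = 375 K.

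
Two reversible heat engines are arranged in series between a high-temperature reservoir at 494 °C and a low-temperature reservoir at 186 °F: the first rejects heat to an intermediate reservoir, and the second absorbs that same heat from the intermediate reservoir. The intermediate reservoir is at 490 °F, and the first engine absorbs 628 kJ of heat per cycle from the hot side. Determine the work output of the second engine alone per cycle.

W₂ ≈ 138 kJ

T_H = 494 °C → 494 + 273.15 = 767.15 K.
T_C = 186 °F → (186 − 32) × 5/9 = 85.56 °C = 358.71 K.
T_m = 490 °F → (490 − 32) × 5/9 = 254.44 °C = 527.59 K.
Heat entering the second stage: Q_m = Q_H·(T_m/T_H) = 628 × 527.59/767.15 = 432 kJ.
Second-stage efficiency η₂ = 1 − T_C/T_m = 1 − 358.71/527.59 = 0.3201, so W₂ = η₂·Q_m = 138 kJ.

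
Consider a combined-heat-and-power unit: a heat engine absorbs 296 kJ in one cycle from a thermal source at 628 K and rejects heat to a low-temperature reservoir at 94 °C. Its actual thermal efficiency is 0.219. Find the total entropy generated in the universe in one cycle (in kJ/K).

T_C = 94 °C → 94 + 273.15 = 367.15 K.
W = η·Q_H = 0.219 × 296 = 64.82 kJ, so Q_C = Q_H − W = 231.2 kJ.
Entropy balance on the reservoirs: −Q_H/T_H = -0.4713 kJ/K, +Q_C/T_C = 0.6297 kJ/K.
ΔS_univ = −Q_H/T_H + Q_C/T_C = 0.158 kJ/K (> 0, since η = 0.219 < η_Carnot = 0.415).

ΔS_univ ≈ 0.158 kJ/K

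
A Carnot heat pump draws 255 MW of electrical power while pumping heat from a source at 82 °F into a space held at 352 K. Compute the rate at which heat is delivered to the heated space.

Q̇_H ≈ 1760 MW

T_C = 82 °F → (82 − 32) × 5/9 = 27.78 °C = 300.93 K.
The Carnot heat-pump COP is COP_HP = T_H/(T_H − T_C) = 352.00/51.07 = 6.8922.
Q_H = COP_HP · W = 6.8922 × 255 = 1760 MW.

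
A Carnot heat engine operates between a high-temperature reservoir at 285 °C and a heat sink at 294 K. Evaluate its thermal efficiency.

T_H = 285 °C → 285 + 273.15 = 558.15 K.
For a reversible engine, η = 1 − T_C/T_H = 1 − 294.00/558.15 = 0.473.

η ≈ 0.473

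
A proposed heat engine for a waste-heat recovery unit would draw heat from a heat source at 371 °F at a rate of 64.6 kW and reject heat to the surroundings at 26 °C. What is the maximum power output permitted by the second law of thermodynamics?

Ẇ_max ≈ 22.72 kW

T_H = 371 °F → (371 − 32) × 5/9 = 188.33 °C = 461.48 K.
T_C = 26 °C → 26 + 273.15 = 299.15 K.
No engine can exceed the Carnot limit: η_max = 1 − T_C/T_H = 1 − 299.15/461.48 = 0.3518.
W_max = η_max · Q_H = 0.3518 × 64.6 = 22.72 kW.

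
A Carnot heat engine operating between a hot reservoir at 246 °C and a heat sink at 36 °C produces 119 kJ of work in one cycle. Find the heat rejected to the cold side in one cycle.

T_H = 246 °C → 246 + 273.15 = 519.15 K.
T_C = 36 °C → 36 + 273.15 = 309.15 K.
The Carnot efficiency is η = 1 − T_C/T_H = 1 − 309.15/519.15 = 0.4045.
Since Q_C/Q_H = T_C/T_H and Q_H = W/η, Q_C = W·T_C/(T_H − T_C) = 119 × 309.15/210.00 = 175 kJ.

Q_C ≈ 175 kJ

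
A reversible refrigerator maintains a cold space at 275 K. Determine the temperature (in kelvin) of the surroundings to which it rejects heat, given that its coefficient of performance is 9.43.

COP_R = T_C/(T_H − T_C) ⇒ T_H = T_C·(1 + 1/COP_R) = 275.00 × (1 + 1/9.43) = 304 K.

T_H ≈ 304 K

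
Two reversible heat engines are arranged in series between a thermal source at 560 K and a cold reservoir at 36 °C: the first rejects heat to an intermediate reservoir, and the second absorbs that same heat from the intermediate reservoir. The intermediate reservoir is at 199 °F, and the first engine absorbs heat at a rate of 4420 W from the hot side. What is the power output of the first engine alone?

T_C = 36 °C → 36 + 273.15 = 309.15 K.
T_m = 199 °F → (199 − 32) × 5/9 = 92.78 °C = 365.93 K.
First-stage efficiency η₁ = 1 − T_m/T_H = 1 − 365.93/560.00 = 0.3466.
W₁ = η₁·Q_H = 0.3466 × 4420 = 1530 W.

Ẇ₁ ≈ 1530 W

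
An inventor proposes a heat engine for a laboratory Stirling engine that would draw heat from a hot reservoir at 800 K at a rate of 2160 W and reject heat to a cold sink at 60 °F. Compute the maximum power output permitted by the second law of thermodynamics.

T_C = 60 °F → (60 − 32) × 5/9 = 15.56 °C = 288.71 K.
By the Carnot theorem, η_max = 1 − T_C/T_H = 1 − 288.71/800.00 = 0.6391.
W_max = η_max · Q_H = 0.6391 × 2160 = 1380 W.

Ẇ_max ≈ 1380 W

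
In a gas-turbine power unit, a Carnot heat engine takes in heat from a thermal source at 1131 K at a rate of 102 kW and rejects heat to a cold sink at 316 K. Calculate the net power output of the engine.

Ẇ ≈ 73.50 kW

Carnot efficiency: η = 1 − T_C/T_H = 1 − 316.00/1131.00 = 0.7206.
W = η·Q_H = 0.7206 × 102 = 73.50 kW.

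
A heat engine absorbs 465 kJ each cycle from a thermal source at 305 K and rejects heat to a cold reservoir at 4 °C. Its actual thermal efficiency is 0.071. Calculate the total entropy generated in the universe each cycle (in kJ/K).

T_C = 4 °C → 4 + 273.15 = 277.15 K.
W = η·Q_H = 0.071 × 465 = 33.02 kJ, so Q_C = Q_H − W = 432.0 kJ.
Entropy balance on the reservoirs: −Q_H/T_H = -1.525 kJ/K, +Q_C/T_C = 1.559 kJ/K.
ΔS_univ = −Q_H/T_H + Q_C/T_C = 0.0341 kJ/K (> 0, since η = 0.071 < η_Carnot = 0.091).

ΔS_univ ≈ 0.0341 kJ/K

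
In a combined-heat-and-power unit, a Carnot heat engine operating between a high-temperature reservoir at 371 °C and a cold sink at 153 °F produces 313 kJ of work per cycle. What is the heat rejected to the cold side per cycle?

Q_C ≈ 351 kJ

T_H = 371 °C → 371 + 273.15 = 644.15 K.
T_C = 153 °F → (153 − 32) × 5/9 = 67.22 °C = 340.37 K.
η_rev = 1 − T_C/T_H = 1 − 340.37/644.15 = 0.4716.
Since Q_C/Q_H = T_C/T_H and Q_H = W/η, Q_C = W·T_C/(T_H − T_C) = 313 × 340.37/303.78 = 351 kJ.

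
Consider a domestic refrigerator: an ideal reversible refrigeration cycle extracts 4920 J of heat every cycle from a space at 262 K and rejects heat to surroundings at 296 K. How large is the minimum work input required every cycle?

W_in ≈ 638 J

The reversible coefficient of performance is COP_R = T_C/(T_H − T_C) = 262.00/34.00 = 7.7059.
W = Q_C/COP_R = 4920/7.7059 = 638 J.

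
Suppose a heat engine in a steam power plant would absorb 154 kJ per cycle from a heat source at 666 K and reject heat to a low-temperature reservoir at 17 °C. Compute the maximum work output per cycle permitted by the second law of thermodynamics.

W_max ≈ 86.91 kJ

T_C = 17 °C → 17 + 273.15 = 290.15 K.
The upper bound on efficiency is η_max = 1 − T_C/T_H = 1 − 290.15/666.00 = 0.5643.
W_max = η_max · Q_H = 0.5643 × 154 = 86.91 kJ.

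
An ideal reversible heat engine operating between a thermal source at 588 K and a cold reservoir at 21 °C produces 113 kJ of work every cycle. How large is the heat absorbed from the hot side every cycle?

T_C = 21 °C → 21 + 273.15 = 294.15 K.
The Carnot efficiency is η = 1 − T_C/T_H = 1 − 294.15/588.00 = 0.4997.
Q_H = W/η = 113/0.4997 = 226 kJ.

Q_H ≈ 226 kJ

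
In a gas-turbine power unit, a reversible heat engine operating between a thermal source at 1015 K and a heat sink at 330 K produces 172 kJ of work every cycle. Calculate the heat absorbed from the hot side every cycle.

Q_H ≈ 255 kJ

For a reversible engine, η = 1 − T_C/T_H = 1 − 330.00/1015.00 = 0.6749.
Q_H = W/η = 172/0.6749 = 255 kJ.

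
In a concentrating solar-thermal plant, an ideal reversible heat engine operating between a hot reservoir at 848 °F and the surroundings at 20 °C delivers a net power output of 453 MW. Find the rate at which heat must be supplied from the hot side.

T_H = 848 °F → (848 − 32) × 5/9 = 453.33 °C = 726.48 K.
T_C = 20 °C → 20 + 273.15 = 293.15 K.
Since the cycle is reversible, η = 1 − T_C/T_H = 1 − 293.15/726.48 = 0.5965.
Q_H = W/η = 453/0.5965 = 759.5 MW.

Q̇_H ≈ 759.5 MW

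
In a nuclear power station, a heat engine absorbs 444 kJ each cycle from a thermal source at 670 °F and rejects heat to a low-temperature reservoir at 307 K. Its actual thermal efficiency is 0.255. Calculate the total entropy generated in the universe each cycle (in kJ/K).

T_H = 670 °F → (670 − 32) × 5/9 = 354.44 °C = 627.59 K.
W = η·Q_H = 0.255 × 444 = 113.2 kJ, so Q_C = Q_H − W = 330.8 kJ.
Reservoir entropy changes: ΔS_H = −Q_H/T_H = −444/627.59 = -0.7075 kJ/K and ΔS_C = +Q_C/T_C = 330.8/307.00 = 1.077 kJ/K.
ΔS_univ = −Q_H/T_H + Q_C/T_C = 0.370 kJ/K (> 0, since η = 0.255 < η_Carnot = 0.511).

ΔS_univ ≈ 0.370 kJ/K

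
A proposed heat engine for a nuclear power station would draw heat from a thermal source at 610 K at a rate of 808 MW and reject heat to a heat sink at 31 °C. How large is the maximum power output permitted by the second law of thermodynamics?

Ẇ_max ≈ 405.1 MW

T_C = 31 °C → 31 + 273.15 = 304.15 K.
By the Carnot theorem, η_max = 1 − T_C/T_H = 1 − 304.15/610.00 = 0.5014.
W_max = η_max · Q_H = 0.5014 × 808 = 405.1 MW.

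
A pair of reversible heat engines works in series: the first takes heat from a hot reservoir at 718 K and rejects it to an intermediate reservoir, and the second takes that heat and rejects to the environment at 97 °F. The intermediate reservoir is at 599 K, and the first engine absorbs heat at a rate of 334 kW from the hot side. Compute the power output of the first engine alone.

Ẇ₁ ≈ 55.4 kW

T_C = 97 °F → (97 − 32) × 5/9 = 36.11 °C = 309.26 K.
First-stage efficiency η₁ = 1 − T_m/T_H = 1 − 599.00/718.00 = 0.1657.
W₁ = η₁·Q_H = 0.1657 × 334 = 55.4 kW.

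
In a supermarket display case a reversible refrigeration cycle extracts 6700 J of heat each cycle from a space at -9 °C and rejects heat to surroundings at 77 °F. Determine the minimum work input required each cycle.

W_in ≈ 862 J

T_H = 77 °F → (77 − 32) × 5/9 = 25.00 °C = 298.15 K.
T_C = -9 °C → -9 + 273.15 = 264.15 K.
Carnot COP: COP_R = T_C/(T_H − T_C) = 264.15/34.00 = 7.7691.
W = Q_C/COP_R = 6700/7.7691 = 862 J.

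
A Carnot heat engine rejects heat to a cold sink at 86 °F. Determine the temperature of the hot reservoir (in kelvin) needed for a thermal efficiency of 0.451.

T_C = 86 °F → (86 − 32) × 5/9 = 30.00 °C = 303.15 K.
From η = 1 − T_C/T_H, solving for T_H gives T_H = T_C/(1 − η) = 303.15/(1 − 0.451) = 552 K.

T_H ≈ 552 K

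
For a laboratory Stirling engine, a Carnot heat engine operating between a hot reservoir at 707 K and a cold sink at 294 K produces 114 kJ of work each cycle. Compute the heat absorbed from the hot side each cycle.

Q_H ≈ 195 kJ

Since the cycle is reversible, η = 1 − T_C/T_H = 1 − 294.00/707.00 = 0.5842.
Q_H = W/η = 114/0.5842 = 195 kJ.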